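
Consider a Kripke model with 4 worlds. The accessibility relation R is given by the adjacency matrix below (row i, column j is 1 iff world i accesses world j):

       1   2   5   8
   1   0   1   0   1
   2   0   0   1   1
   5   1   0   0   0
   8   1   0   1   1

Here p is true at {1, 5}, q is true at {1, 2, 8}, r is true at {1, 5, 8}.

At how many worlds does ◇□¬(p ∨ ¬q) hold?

1: successors {2, 8}; □¬(p ∨ ¬q) there: 2:F, 8:F. ✗
2: successors {5, 8}; □¬(p ∨ ¬q) there: 5:F, 8:F. ✗
5: successors {1}; □¬(p ∨ ¬q) there: 1:T. ✓
8: successors {1, 5, 8}; □¬(p ∨ ¬q) there: 1:T, 5:F, 8:F. ✓
Satisfying worlds: {5, 8}.

2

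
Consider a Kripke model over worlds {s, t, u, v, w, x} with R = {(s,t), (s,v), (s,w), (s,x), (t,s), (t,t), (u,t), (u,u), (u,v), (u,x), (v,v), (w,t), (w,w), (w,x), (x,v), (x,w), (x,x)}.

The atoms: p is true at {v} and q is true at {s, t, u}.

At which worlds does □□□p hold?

s: successors {t, v, w, x}; □□p there: t:F, v:T, w:F, x:F. ✗
t: successors {s, t}; □□p there: s:F, t:F. ✗
u: successors {t, u, v, x}; □□p there: t:F, u:F, v:T, x:F. ✗
v: successors {v}; □□p there: v:T. ✓
w: successors {t, w, x}; □□p there: t:F, w:F, x:F. ✗
x: successors {v, w, x}; □□p there: v:T, w:F, x:F. ✗

{v}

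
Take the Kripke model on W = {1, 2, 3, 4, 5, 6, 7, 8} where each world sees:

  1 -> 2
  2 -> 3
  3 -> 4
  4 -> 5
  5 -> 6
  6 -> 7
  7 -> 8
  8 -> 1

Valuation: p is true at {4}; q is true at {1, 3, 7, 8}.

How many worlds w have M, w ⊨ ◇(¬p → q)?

5

1: successors {2}; ¬p → q there: 2:F. ✗
2: successors {3}; ¬p → q there: 3:T. ✓
3: successors {4}; ¬p → q there: 4:T. ✓
4: successors {5}; ¬p → q there: 5:F. ✗
5: successors {6}; ¬p → q there: 6:F. ✗
6: successors {7}; ¬p → q there: 7:T. ✓
7: successors {8}; ¬p → q there: 8:T. ✓
8: successors {1}; ¬p → q there: 1:T. ✓
Satisfying worlds: {2, 3, 6, 7, 8}.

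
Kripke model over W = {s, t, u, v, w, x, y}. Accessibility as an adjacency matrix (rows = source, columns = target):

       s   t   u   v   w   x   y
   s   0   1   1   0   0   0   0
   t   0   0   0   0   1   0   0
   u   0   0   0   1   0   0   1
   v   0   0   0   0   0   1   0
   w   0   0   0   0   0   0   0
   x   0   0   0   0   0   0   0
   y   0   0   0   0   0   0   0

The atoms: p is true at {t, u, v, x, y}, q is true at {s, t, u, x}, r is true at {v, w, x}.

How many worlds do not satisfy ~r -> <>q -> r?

1

s: ~r is T, <>q -> r is F. ✗
t: ~r is T, <>q -> r is T. ✓
u: ~r is T, <>q -> r is T. ✓
v: ~r is F, <>q -> r is T. ✓
w: ~r is F, <>q -> r is T. ✓
x: ~r is F, <>q -> r is T. ✓
y: ~r is T, <>q -> r is T. ✓
Satisfying worlds: {t, u, v, w, x, y}.
So ~r -> <>q -> r fails at the other 1 world.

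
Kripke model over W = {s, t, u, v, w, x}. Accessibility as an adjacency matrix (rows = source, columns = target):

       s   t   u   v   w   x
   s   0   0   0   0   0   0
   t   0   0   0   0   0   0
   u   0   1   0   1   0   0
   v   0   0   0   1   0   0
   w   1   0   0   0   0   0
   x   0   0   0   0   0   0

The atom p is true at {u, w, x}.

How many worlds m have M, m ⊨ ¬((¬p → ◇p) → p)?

s: (¬p → ◇p) → p is T. ✗
t: (¬p → ◇p) → p is T. ✗
u: (¬p → ◇p) → p is T. ✗
v: (¬p → ◇p) → p is T. ✗
w: (¬p → ◇p) → p is T. ✗
x: (¬p → ◇p) → p is T. ✗
Satisfying worlds: ∅.

0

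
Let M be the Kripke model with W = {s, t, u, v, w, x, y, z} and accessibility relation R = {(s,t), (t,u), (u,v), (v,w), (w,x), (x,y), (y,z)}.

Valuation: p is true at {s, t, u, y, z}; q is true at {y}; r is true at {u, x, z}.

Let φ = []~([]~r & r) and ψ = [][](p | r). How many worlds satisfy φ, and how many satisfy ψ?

For []~([]~r & r):
s: successors {t}; ~([]~r & r) there: t:T. ✓
t: successors {u}; ~([]~r & r) there: u:F. ✗
u: successors {v}; ~([]~r & r) there: v:T. ✓
v: successors {w}; ~([]~r & r) there: w:T. ✓
w: successors {x}; ~([]~r & r) there: x:F. ✗
x: successors {y}; ~([]~r & r) there: y:T. ✓
y: successors {z}; ~([]~r & r) there: z:F. ✗
z: no successors, so []~([]~r & r) holds vacuously. ✓
— 5 worlds.
For [][](p | r):
s: successors {t}; [](p | r) there: t:T. ✓
t: successors {u}; [](p | r) there: u:F. ✗
u: successors {v}; [](p | r) there: v:F. ✗
v: successors {w}; [](p | r) there: w:T. ✓
w: successors {x}; [](p | r) there: x:T. ✓
x: successors {y}; [](p | r) there: y:T. ✓
y: successors {z}; [](p | r) there: z:T. ✓
z: no successors, so [][](p | r) holds vacuously. ✓
— 6 worlds.

5 and 6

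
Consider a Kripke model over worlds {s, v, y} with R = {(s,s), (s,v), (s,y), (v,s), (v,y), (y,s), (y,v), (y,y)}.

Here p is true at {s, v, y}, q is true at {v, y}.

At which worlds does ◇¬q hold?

s: successors {s, v, y}; ¬q there: s:T, v:F, y:F. ✓
v: successors {s, y}; ¬q there: s:T, y:F. ✓
y: successors {s, v, y}; ¬q there: s:T, v:F, y:F. ✓

{s, v, y}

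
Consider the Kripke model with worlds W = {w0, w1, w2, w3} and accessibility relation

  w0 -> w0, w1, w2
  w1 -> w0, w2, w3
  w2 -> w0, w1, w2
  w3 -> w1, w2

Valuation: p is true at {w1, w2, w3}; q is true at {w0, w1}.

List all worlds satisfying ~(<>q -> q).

{w2, w3}

w0: <>q -> q is T. ✗
w1: <>q -> q is T. ✗
w2: <>q -> q is F. ✓
w3: <>q -> q is F. ✓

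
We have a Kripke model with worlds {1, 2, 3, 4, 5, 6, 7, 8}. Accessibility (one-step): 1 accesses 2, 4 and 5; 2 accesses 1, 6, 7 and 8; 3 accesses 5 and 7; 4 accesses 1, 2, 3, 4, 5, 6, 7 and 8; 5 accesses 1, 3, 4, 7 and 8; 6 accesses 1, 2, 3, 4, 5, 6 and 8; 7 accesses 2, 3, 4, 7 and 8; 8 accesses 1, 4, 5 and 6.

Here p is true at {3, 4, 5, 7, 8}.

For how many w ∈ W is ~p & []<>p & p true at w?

0

1: ~p is T, []<>p & p is F. ✗
2: ~p is T, []<>p & p is F. ✗
3: ~p is F, []<>p & p is T. ✗
4: ~p is F, []<>p & p is T. ✗
5: ~p is F, []<>p & p is T. ✗
6: ~p is T, []<>p & p is F. ✗
7: ~p is F, []<>p & p is T. ✗
8: ~p is F, []<>p & p is T. ✗
Satisfying worlds: ∅.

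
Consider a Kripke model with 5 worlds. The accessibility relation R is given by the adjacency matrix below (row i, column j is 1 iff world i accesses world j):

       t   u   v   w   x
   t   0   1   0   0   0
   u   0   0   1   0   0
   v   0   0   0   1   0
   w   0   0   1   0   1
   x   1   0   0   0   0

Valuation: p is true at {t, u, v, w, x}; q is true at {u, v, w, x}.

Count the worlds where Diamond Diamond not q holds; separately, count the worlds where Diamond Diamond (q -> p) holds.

For Diamond Diamond not q:
t: successors {u}; Diamond not q there: u:F. ✗
u: successors {v}; Diamond not q there: v:F. ✗
v: successors {w}; Diamond not q there: w:F. ✗
w: successors {v, x}; Diamond not q there: v:F, x:T. ✓
x: successors {t}; Diamond not q there: t:F. ✗
— 1 world.
For Diamond Diamond (q -> p):
t: successors {u}; Diamond (q -> p) there: u:T. ✓
u: successors {v}; Diamond (q -> p) there: v:T. ✓
v: successors {w}; Diamond (q -> p) there: w:T. ✓
w: successors {v, x}; Diamond (q -> p) there: v:T, x:T. ✓
x: successors {t}; Diamond (q -> p) there: t:T. ✓
— 5 worlds.

1 and 5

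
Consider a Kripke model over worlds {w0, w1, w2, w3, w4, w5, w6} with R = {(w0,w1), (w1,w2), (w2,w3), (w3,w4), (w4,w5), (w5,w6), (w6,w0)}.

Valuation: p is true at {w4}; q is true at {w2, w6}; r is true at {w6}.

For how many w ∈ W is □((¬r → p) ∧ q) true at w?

1

w0: successors {w1}; (¬r → p) ∧ q there: w1:F. ✗
w1: successors {w2}; (¬r → p) ∧ q there: w2:F. ✗
w2: successors {w3}; (¬r → p) ∧ q there: w3:F. ✗
w3: successors {w4}; (¬r → p) ∧ q there: w4:F. ✗
w4: successors {w5}; (¬r → p) ∧ q there: w5:F. ✗
w5: successors {w6}; (¬r → p) ∧ q there: w6:T. ✓
w6: successors {w0}; (¬r → p) ∧ q there: w0:F. ✗
Satisfying worlds: {w5}.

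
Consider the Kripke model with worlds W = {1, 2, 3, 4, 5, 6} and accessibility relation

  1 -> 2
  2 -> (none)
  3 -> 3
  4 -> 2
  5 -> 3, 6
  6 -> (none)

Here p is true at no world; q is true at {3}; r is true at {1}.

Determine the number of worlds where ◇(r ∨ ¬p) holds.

4

1: successors {2}; r ∨ ¬p there: 2:T. ✓
2: no successors, so ◇(r ∨ ¬p) fails. ✗
3: successors {3}; r ∨ ¬p there: 3:T. ✓
4: successors {2}; r ∨ ¬p there: 2:T. ✓
5: successors {3, 6}; r ∨ ¬p there: 3:T, 6:T. ✓
6: no successors, so ◇(r ∨ ¬p) fails. ✗
Satisfying worlds: {1, 3, 4, 5}.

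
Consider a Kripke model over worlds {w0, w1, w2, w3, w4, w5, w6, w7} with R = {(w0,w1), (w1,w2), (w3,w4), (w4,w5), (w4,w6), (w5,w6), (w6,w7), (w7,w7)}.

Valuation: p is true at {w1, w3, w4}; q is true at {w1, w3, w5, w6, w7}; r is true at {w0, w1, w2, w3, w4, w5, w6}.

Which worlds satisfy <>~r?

w0: successors {w1}; ~r there: w1:F. ✗
w1: successors {w2}; ~r there: w2:F. ✗
w2: no successors, so <>~r fails. ✗
w3: successors {w4}; ~r there: w4:F. ✗
w4: successors {w5, w6}; ~r there: w5:F, w6:F. ✗
w5: successors {w6}; ~r there: w6:F. ✗
w6: successors {w7}; ~r there: w7:T. ✓
w7: successors {w7}; ~r there: w7:T. ✓

{w6, w7}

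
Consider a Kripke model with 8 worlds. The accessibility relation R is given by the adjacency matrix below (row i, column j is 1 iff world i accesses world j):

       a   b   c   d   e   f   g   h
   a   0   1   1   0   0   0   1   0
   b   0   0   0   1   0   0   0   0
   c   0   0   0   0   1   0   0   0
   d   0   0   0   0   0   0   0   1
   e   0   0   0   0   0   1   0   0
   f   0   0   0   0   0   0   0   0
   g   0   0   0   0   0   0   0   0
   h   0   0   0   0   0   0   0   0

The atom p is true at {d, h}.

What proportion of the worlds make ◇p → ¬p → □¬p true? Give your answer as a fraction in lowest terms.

a: ◇p is F, ¬p → □¬p is T. ✓
b: ◇p is T, ¬p → □¬p is F. ✗
c: ◇p is F, ¬p → □¬p is T. ✓
d: ◇p is T, ¬p → □¬p is T. ✓
e: ◇p is F, ¬p → □¬p is T. ✓
f: ◇p is F, ¬p → □¬p is T. ✓
g: ◇p is F, ¬p → □¬p is T. ✓
h: ◇p is F, ¬p → □¬p is T. ✓
That's 7 of 8 worlds, so 7/8.

7/8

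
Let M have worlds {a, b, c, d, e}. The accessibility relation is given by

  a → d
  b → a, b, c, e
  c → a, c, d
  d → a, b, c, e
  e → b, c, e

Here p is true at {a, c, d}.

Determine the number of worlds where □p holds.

2

a: successors {d}; p there: d:T. ✓
b: successors {a, b, c, e}; p there: a:T, b:F, c:T, e:F. ✗
c: successors {a, c, d}; p there: a:T, c:T, d:T. ✓
d: successors {a, b, c, e}; p there: a:T, b:F, c:T, e:F. ✗
e: successors {b, c, e}; p there: b:F, c:T, e:F. ✗
Satisfying worlds: {a, c}.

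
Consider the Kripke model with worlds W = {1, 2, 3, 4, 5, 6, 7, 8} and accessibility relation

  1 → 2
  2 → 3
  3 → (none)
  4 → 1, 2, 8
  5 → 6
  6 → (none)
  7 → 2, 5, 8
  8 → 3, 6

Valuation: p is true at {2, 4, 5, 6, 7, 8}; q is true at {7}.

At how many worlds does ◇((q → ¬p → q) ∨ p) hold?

1: successors {2}; (q → ¬p → q) ∨ p there: 2:T. ✓
2: successors {3}; (q → ¬p → q) ∨ p there: 3:T. ✓
3: no successors, so ◇((q → ¬p → q) ∨ p) fails. ✗
4: successors {1, 2, 8}; (q → ¬p → q) ∨ p there: 1:T, 2:T, 8:T. ✓
5: successors {6}; (q → ¬p → q) ∨ p there: 6:T. ✓
6: no successors, so ◇((q → ¬p → q) ∨ p) fails. ✗
7: successors {2, 5, 8}; (q → ¬p → q) ∨ p there: 2:T, 5:T, 8:T. ✓
8: successors {3, 6}; (q → ¬p → q) ∨ p there: 3:T, 6:T. ✓
Satisfying worlds: {1, 2, 4, 5, 7, 8}.

6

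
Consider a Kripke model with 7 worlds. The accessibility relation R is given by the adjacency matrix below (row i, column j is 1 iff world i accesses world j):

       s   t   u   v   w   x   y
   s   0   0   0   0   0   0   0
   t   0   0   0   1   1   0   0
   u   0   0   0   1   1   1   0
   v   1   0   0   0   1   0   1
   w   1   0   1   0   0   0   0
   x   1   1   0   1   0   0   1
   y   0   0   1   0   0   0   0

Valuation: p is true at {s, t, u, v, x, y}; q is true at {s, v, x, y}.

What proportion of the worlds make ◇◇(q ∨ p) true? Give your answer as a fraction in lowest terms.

6/7

s: no successors, so ◇◇(q ∨ p) fails. ✗
t: successors {v, w}; ◇(q ∨ p) there: v:T, w:T. ✓
u: successors {v, w, x}; ◇(q ∨ p) there: v:T, w:T, x:T. ✓
v: successors {s, w, y}; ◇(q ∨ p) there: s:F, w:T, y:T. ✓
w: successors {s, u}; ◇(q ∨ p) there: s:F, u:T. ✓
x: successors {s, t, v, y}; ◇(q ∨ p) there: s:F, t:T, v:T, y:T. ✓
y: successors {u}; ◇(q ∨ p) there: u:T. ✓
That's 6 of 7 worlds, so 6/7.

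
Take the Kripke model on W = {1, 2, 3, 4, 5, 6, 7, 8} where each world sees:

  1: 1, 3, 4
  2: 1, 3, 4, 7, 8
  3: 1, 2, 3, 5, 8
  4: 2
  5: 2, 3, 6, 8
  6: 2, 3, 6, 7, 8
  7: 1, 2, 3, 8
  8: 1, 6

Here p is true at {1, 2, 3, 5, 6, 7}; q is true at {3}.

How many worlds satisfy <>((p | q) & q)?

6

1: successors {1, 3, 4}; (p | q) & q there: 1:F, 3:T, 4:F. ✓
2: successors {1, 3, 4, 7, 8}; (p | q) & q there: 1:F, 3:T, 4:F, 7:F, 8:F. ✓
3: successors {1, 2, 3, 5, 8}; (p | q) & q there: 1:F, 2:F, 3:T, 5:F, 8:F. ✓
4: successors {2}; (p | q) & q there: 2:F. ✗
5: successors {2, 3, 6, 8}; (p | q) & q there: 2:F, 3:T, 6:F, 8:F. ✓
6: successors {2, 3, 6, 7, 8}; (p | q) & q there: 2:F, 3:T, 6:F, 7:F, 8:F. ✓
7: successors {1, 2, 3, 8}; (p | q) & q there: 1:F, 2:F, 3:T, 8:F. ✓
8: successors {1, 6}; (p | q) & q there: 1:F, 6:F. ✗
Satisfying worlds: {1, 2, 3, 5, 6, 7}.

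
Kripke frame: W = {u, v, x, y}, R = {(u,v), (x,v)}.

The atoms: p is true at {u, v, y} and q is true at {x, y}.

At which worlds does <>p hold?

{u, x}

u: successors {v}; p there: v:T. ✓
v: no successors, so <>p fails. ✗
x: successors {v}; p there: v:T. ✓
y: no successors, so <>p fails. ✗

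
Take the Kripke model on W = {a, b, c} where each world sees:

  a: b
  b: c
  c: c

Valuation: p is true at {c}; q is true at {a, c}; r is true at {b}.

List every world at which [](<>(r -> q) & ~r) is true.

a: successors {b}; <>(r -> q) & ~r there: b:F. ✗
b: successors {c}; <>(r -> q) & ~r there: c:T. ✓
c: successors {c}; <>(r -> q) & ~r there: c:T. ✓

{b, c}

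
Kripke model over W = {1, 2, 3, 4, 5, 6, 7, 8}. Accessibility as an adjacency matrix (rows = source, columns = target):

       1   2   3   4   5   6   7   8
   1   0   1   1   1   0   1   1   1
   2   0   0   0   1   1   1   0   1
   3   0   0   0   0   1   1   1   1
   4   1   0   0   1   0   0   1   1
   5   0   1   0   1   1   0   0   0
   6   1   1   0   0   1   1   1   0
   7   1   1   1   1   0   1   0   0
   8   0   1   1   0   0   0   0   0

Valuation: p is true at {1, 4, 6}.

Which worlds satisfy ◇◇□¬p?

1: successors {2, 3, 4, 6, 7, 8}; ◇□¬p there: 2:T, 3:T, 4:T, 6:F, 7:F, 8:F. ✓
2: successors {4, 5, 6, 8}; ◇□¬p there: 4:T, 5:F, 6:F, 8:F. ✓
3: successors {5, 6, 7, 8}; ◇□¬p there: 5:F, 6:F, 7:F, 8:F. ✗
4: successors {1, 4, 7, 8}; ◇□¬p there: 1:T, 4:T, 7:F, 8:F. ✓
5: successors {2, 4, 5}; ◇□¬p there: 2:T, 4:T, 5:F. ✓
6: successors {1, 2, 5, 6, 7}; ◇□¬p there: 1:T, 2:T, 5:F, 6:F, 7:F. ✓
7: successors {1, 2, 3, 4, 6}; ◇□¬p there: 1:T, 2:T, 3:T, 4:T, 6:F. ✓
8: successors {2, 3}; ◇□¬p there: 2:T, 3:T. ✓

{1, 2, 4, 5, 6, 7, 8}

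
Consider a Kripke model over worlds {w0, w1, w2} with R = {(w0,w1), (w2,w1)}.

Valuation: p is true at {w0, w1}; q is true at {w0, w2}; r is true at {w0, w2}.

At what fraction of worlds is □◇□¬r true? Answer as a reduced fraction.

1/3

w0: successors {w1}; ◇□¬r there: w1:F. ✗
w1: no successors, so □◇□¬r holds vacuously. ✓
w2: successors {w1}; ◇□¬r there: w1:F. ✗
That's 1 of 3 worlds, so 1/3.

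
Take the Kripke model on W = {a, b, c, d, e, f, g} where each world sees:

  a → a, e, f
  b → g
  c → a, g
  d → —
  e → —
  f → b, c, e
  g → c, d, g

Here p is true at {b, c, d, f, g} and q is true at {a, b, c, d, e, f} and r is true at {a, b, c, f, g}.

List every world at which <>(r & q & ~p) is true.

{a, c}

a: successors {a, e, f}; r & q & ~p there: a:T, e:F, f:F. ✓
b: successors {g}; r & q & ~p there: g:F. ✗
c: successors {a, g}; r & q & ~p there: a:T, g:F. ✓
d: no successors, so <>(r & q & ~p) fails. ✗
e: no successors, so <>(r & q & ~p) fails. ✗
f: successors {b, c, e}; r & q & ~p there: b:F, c:F, e:F. ✗
g: successors {c, d, g}; r & q & ~p there: c:F, d:F, g:F. ✗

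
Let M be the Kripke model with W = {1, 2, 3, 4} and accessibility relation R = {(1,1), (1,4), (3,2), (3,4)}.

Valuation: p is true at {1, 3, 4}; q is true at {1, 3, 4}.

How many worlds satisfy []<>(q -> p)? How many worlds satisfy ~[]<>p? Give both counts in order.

2 and 2

For []<>(q -> p):
1: successors {1, 4}; <>(q -> p) there: 1:T, 4:F. ✗
2: no successors, so []<>(q -> p) holds vacuously. ✓
3: successors {2, 4}; <>(q -> p) there: 2:F, 4:F. ✗
4: no successors, so []<>(q -> p) holds vacuously. ✓
— 2 worlds.
For ~[]<>p:
1: []<>p is F. ✓
2: []<>p is T. ✗
3: []<>p is F. ✓
4: []<>p is T. ✗
— 2 worlds.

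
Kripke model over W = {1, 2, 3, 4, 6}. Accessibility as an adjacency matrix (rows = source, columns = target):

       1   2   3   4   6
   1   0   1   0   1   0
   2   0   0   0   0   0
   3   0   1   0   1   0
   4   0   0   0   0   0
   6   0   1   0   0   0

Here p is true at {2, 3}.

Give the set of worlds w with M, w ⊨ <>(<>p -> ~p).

1: successors {2, 4}; <>p -> ~p there: 2:T, 4:T. ✓
2: no successors, so <>(<>p -> ~p) fails. ✗
3: successors {2, 4}; <>p -> ~p there: 2:T, 4:T. ✓
4: no successors, so <>(<>p -> ~p) fails. ✗
6: successors {2}; <>p -> ~p there: 2:T. ✓

{1, 3, 6}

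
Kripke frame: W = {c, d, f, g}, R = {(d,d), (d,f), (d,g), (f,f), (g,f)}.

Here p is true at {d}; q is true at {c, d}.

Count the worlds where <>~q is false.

1

c: no successors, so <>~q fails. ✗
d: successors {d, f, g}; ~q there: d:F, f:T, g:T. ✓
f: successors {f}; ~q there: f:T. ✓
g: successors {f}; ~q there: f:T. ✓
Satisfying worlds: {d, f, g}.
So <>~q fails at the other 1 world.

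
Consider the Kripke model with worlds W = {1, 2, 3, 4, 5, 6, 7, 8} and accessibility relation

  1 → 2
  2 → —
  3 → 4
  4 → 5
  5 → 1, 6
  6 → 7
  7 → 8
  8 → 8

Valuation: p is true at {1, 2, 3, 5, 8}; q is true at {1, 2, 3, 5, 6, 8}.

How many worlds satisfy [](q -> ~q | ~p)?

3

1: successors {2}; q -> ~q | ~p there: 2:F. ✗
2: no successors, so [](q -> ~q | ~p) holds vacuously. ✓
3: successors {4}; q -> ~q | ~p there: 4:T. ✓
4: successors {5}; q -> ~q | ~p there: 5:F. ✗
5: successors {1, 6}; q -> ~q | ~p there: 1:F, 6:T. ✗
6: successors {7}; q -> ~q | ~p there: 7:T. ✓
7: successors {8}; q -> ~q | ~p there: 8:F. ✗
8: successors {8}; q -> ~q | ~p there: 8:F. ✗
Satisfying worlds: {2, 3, 6}.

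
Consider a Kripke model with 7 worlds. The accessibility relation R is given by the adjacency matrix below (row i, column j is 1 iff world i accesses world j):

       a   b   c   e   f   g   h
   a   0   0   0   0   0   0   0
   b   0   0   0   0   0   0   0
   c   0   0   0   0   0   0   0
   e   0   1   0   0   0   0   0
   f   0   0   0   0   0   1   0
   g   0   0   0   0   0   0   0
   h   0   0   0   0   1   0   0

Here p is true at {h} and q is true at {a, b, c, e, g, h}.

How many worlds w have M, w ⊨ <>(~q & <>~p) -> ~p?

a: <>(~q & <>~p) is F, ~p is T. ✓
b: <>(~q & <>~p) is F, ~p is T. ✓
c: <>(~q & <>~p) is F, ~p is T. ✓
e: <>(~q & <>~p) is F, ~p is T. ✓
f: <>(~q & <>~p) is F, ~p is T. ✓
g: <>(~q & <>~p) is F, ~p is T. ✓
h: <>(~q & <>~p) is T, ~p is F. ✗
Satisfying worlds: {a, b, c, e, f, g}.

6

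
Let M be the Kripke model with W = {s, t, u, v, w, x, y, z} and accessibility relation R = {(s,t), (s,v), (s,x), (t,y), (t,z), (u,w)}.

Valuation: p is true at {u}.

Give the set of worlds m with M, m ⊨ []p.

{v, w, x, y, z}

s: successors {t, v, x}; p there: t:F, v:F, x:F. ✗
t: successors {y, z}; p there: y:F, z:F. ✗
u: successors {w}; p there: w:F. ✗
v: no successors, so []p holds vacuously. ✓
w: no successors, so []p holds vacuously. ✓
x: no successors, so []p holds vacuously. ✓
y: no successors, so []p holds vacuously. ✓
z: no successors, so []p holds vacuously. ✓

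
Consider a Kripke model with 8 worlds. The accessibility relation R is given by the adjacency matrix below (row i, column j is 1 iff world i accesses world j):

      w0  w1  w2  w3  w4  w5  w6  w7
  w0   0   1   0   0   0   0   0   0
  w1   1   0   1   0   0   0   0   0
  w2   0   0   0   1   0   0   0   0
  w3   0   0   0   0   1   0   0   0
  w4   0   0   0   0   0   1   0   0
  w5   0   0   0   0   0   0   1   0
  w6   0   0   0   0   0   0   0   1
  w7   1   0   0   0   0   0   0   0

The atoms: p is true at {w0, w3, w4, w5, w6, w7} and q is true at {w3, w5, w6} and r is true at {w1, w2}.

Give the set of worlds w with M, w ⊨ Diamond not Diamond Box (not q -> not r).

{w1, w6, w7}

w0: successors {w1}; not Diamond Box (not q -> not r) there: w1:F. ✗
w1: successors {w0, w2}; not Diamond Box (not q -> not r) there: w0:T, w2:F. ✓
w2: successors {w3}; not Diamond Box (not q -> not r) there: w3:F. ✗
w3: successors {w4}; not Diamond Box (not q -> not r) there: w4:F. ✗
w4: successors {w5}; not Diamond Box (not q -> not r) there: w5:F. ✗
w5: successors {w6}; not Diamond Box (not q -> not r) there: w6:F. ✗
w6: successors {w7}; not Diamond Box (not q -> not r) there: w7:T. ✓
w7: successors {w0}; not Diamond Box (not q -> not r) there: w0:T. ✓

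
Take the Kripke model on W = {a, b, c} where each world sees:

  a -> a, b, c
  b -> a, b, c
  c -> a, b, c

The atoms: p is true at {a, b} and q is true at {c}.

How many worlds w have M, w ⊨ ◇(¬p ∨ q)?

3

a: successors {a, b, c}; ¬p ∨ q there: a:F, b:F, c:T. ✓
b: successors {a, b, c}; ¬p ∨ q there: a:F, b:F, c:T. ✓
c: successors {a, b, c}; ¬p ∨ q there: a:F, b:F, c:T. ✓
Satisfying worlds: {a, b, c}.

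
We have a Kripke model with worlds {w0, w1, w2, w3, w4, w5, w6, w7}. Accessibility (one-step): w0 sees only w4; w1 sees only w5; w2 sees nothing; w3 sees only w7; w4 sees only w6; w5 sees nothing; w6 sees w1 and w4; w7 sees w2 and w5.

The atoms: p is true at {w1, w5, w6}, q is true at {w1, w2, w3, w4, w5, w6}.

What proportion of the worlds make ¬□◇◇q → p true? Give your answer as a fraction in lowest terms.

3/4

w0: ¬□◇◇q is F, p is F. ✓
w1: ¬□◇◇q is T, p is T. ✓
w2: ¬□◇◇q is F, p is F. ✓
w3: ¬□◇◇q is T, p is F. ✗
w4: ¬□◇◇q is F, p is F. ✓
w5: ¬□◇◇q is F, p is T. ✓
w6: ¬□◇◇q is T, p is T. ✓
w7: ¬□◇◇q is T, p is F. ✗
That's 6 of 8 worlds, so 6/8 = 3/4.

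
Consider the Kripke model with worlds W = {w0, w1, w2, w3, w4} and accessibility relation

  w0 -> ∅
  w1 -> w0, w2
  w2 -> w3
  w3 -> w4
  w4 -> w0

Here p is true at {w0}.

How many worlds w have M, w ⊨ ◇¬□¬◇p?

1

w0: no successors, so ◇¬□¬◇p fails. ✗
w1: successors {w0, w2}; ¬□¬◇p there: w0:F, w2:F. ✗
w2: successors {w3}; ¬□¬◇p there: w3:T. ✓
w3: successors {w4}; ¬□¬◇p there: w4:F. ✗
w4: successors {w0}; ¬□¬◇p there: w0:F. ✗
Satisfying worlds: {w2}.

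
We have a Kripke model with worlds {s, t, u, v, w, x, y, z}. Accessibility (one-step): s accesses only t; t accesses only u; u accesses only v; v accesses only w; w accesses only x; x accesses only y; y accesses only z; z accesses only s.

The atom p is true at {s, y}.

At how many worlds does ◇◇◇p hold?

2

s: successors {t}; ◇◇p there: t:F. ✗
t: successors {u}; ◇◇p there: u:F. ✗
u: successors {v}; ◇◇p there: v:F. ✗
v: successors {w}; ◇◇p there: w:T. ✓
w: successors {x}; ◇◇p there: x:F. ✗
x: successors {y}; ◇◇p there: y:T. ✓
y: successors {z}; ◇◇p there: z:F. ✗
z: successors {s}; ◇◇p there: s:F. ✗
Satisfying worlds: {v, x}.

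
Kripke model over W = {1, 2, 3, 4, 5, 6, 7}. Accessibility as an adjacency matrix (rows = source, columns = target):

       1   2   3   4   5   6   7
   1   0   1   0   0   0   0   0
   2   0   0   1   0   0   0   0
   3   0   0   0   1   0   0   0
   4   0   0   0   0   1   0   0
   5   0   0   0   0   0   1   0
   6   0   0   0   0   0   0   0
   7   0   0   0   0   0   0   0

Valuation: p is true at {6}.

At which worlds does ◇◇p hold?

1: successors {2}; ◇p there: 2:F. ✗
2: successors {3}; ◇p there: 3:F. ✗
3: successors {4}; ◇p there: 4:F. ✗
4: successors {5}; ◇p there: 5:T. ✓
5: successors {6}; ◇p there: 6:F. ✗
6: no successors, so ◇◇p fails. ✗
7: no successors, so ◇◇p fails. ✗

{4}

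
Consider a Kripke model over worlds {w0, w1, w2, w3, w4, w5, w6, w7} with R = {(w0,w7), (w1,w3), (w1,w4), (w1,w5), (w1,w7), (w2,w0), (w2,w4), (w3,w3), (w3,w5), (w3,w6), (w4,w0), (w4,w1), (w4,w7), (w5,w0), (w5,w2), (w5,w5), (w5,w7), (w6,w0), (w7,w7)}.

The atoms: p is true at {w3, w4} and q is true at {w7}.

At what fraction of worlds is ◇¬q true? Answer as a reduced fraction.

w0: successors {w7}; ¬q there: w7:F. ✗
w1: successors {w3, w4, w5, w7}; ¬q there: w3:T, w4:T, w5:T, w7:F. ✓
w2: successors {w0, w4}; ¬q there: w0:T, w4:T. ✓
w3: successors {w3, w5, w6}; ¬q there: w3:T, w5:T, w6:T. ✓
w4: successors {w0, w1, w7}; ¬q there: w0:T, w1:T, w7:F. ✓
w5: successors {w0, w2, w5, w7}; ¬q there: w0:T, w2:T, w5:T, w7:F. ✓
w6: successors {w0}; ¬q there: w0:T. ✓
w7: successors {w7}; ¬q there: w7:F. ✗
That's 6 of 8 worlds, so 6/8 = 3/4.

3/4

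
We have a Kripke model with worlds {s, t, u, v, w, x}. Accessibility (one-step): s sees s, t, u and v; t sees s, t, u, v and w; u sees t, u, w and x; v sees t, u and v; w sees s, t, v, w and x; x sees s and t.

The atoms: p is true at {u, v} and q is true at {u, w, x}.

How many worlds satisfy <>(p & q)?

4

s: successors {s, t, u, v}; p & q there: s:F, t:F, u:T, v:F. ✓
t: successors {s, t, u, v, w}; p & q there: s:F, t:F, u:T, v:F, w:F. ✓
u: successors {t, u, w, x}; p & q there: t:F, u:T, w:F, x:F. ✓
v: successors {t, u, v}; p & q there: t:F, u:T, v:F. ✓
w: successors {s, t, v, w, x}; p & q there: s:F, t:F, v:F, w:F, x:F. ✗
x: successors {s, t}; p & q there: s:F, t:F. ✗
Satisfying worlds: {s, t, u, v}.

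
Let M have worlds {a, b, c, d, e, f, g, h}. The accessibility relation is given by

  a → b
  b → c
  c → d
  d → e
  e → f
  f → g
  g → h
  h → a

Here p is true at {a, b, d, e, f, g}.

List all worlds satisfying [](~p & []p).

a: successors {b}; ~p & []p there: b:F. ✗
b: successors {c}; ~p & []p there: c:T. ✓
c: successors {d}; ~p & []p there: d:F. ✗
d: successors {e}; ~p & []p there: e:F. ✗
e: successors {f}; ~p & []p there: f:F. ✗
f: successors {g}; ~p & []p there: g:F. ✗
g: successors {h}; ~p & []p there: h:T. ✓
h: successors {a}; ~p & []p there: a:F. ✗

{b, g}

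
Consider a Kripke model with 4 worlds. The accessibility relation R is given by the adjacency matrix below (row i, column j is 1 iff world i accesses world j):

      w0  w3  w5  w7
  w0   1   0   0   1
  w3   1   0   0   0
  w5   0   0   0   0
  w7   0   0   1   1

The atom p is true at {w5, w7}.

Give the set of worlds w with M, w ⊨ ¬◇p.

{w3, w5}

w0: ◇p is T. ✗
w3: ◇p is F. ✓
w5: ◇p is F. ✓
w7: ◇p is T. ✗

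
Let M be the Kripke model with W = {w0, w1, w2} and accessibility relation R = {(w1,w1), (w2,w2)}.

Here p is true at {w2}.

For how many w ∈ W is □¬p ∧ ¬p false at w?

w0: □¬p is T, ¬p is T. ✓
w1: □¬p is T, ¬p is T. ✓
w2: □¬p is F, ¬p is F. ✗
Satisfying worlds: {w0, w1}.
So □¬p ∧ ¬p fails at the other 1 world.

1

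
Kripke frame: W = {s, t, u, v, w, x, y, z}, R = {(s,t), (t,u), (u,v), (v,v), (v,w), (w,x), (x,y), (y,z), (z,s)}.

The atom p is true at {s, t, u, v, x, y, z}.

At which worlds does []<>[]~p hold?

∅

s: successors {t}; <>[]~p there: t:F. ✗
t: successors {u}; <>[]~p there: u:F. ✗
u: successors {v}; <>[]~p there: v:F. ✗
v: successors {v, w}; <>[]~p there: v:F, w:F. ✗
w: successors {x}; <>[]~p there: x:F. ✗
x: successors {y}; <>[]~p there: y:F. ✗
y: successors {z}; <>[]~p there: z:F. ✗
z: successors {s}; <>[]~p there: s:F. ✗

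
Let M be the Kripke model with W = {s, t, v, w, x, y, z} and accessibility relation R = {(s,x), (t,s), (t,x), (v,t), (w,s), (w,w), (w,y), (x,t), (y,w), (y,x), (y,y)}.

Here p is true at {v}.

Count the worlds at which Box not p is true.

s: successors {x}; not p there: x:T. ✓
t: successors {s, x}; not p there: s:T, x:T. ✓
v: successors {t}; not p there: t:T. ✓
w: successors {s, w, y}; not p there: s:T, w:T, y:T. ✓
x: successors {t}; not p there: t:T. ✓
y: successors {w, x, y}; not p there: w:T, x:T, y:T. ✓
z: no successors, so Box not p holds vacuously. ✓
Satisfying worlds: {s, t, v, w, x, y, z}.

7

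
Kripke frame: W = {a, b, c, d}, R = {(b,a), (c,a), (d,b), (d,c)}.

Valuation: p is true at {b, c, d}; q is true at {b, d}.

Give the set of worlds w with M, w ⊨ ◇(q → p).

a: no successors, so ◇(q → p) fails. ✗
b: successors {a}; q → p there: a:T. ✓
c: successors {a}; q → p there: a:T. ✓
d: successors {b, c}; q → p there: b:T, c:T. ✓

{b, c, d}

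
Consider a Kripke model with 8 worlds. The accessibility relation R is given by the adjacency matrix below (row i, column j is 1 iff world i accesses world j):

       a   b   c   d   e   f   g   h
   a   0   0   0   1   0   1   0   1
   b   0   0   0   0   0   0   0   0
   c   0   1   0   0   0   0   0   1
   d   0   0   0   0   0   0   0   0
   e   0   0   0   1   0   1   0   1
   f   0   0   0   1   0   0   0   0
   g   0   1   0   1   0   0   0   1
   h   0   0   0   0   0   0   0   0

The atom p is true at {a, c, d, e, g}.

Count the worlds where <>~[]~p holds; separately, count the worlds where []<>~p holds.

2 and 3

For <>~[]~p:
a: successors {d, f, h}; ~[]~p there: d:F, f:T, h:F. ✓
b: no successors, so <>~[]~p fails. ✗
c: successors {b, h}; ~[]~p there: b:F, h:F. ✗
d: no successors, so <>~[]~p fails. ✗
e: successors {d, f, h}; ~[]~p there: d:F, f:T, h:F. ✓
f: successors {d}; ~[]~p there: d:F. ✗
g: successors {b, d, h}; ~[]~p there: b:F, d:F, h:F. ✗
h: no successors, so <>~[]~p fails. ✗
— 2 worlds.
For []<>~p:
a: successors {d, f, h}; <>~p there: d:F, f:F, h:F. ✗
b: no successors, so []<>~p holds vacuously. ✓
c: successors {b, h}; <>~p there: b:F, h:F. ✗
d: no successors, so []<>~p holds vacuously. ✓
e: successors {d, f, h}; <>~p there: d:F, f:F, h:F. ✗
f: successors {d}; <>~p there: d:F. ✗
g: successors {b, d, h}; <>~p there: b:F, d:F, h:F. ✗
h: no successors, so []<>~p holds vacuously. ✓
— 3 worlds.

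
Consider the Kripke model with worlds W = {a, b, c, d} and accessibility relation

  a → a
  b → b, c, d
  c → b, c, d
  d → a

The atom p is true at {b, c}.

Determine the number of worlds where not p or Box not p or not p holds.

a: not p is T, Box not p or not p is T. ✓
b: not p is F, Box not p or not p is F. ✗
c: not p is F, Box not p or not p is F. ✗
d: not p is T, Box not p or not p is T. ✓
Satisfying worlds: {a, d}.

2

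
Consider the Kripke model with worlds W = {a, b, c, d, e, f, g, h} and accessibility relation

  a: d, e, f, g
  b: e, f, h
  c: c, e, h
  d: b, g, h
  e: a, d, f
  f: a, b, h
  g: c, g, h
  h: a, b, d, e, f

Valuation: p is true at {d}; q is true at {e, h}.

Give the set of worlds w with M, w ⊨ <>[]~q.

{a, b, c, h}

a: successors {d, e, f, g}; []~q there: d:F, e:T, f:F, g:F. ✓
b: successors {e, f, h}; []~q there: e:T, f:F, h:F. ✓
c: successors {c, e, h}; []~q there: c:F, e:T, h:F. ✓
d: successors {b, g, h}; []~q there: b:F, g:F, h:F. ✗
e: successors {a, d, f}; []~q there: a:F, d:F, f:F. ✗
f: successors {a, b, h}; []~q there: a:F, b:F, h:F. ✗
g: successors {c, g, h}; []~q there: c:F, g:F, h:F. ✗
h: successors {a, b, d, e, f}; []~q there: a:F, b:F, d:F, e:T, f:F. ✓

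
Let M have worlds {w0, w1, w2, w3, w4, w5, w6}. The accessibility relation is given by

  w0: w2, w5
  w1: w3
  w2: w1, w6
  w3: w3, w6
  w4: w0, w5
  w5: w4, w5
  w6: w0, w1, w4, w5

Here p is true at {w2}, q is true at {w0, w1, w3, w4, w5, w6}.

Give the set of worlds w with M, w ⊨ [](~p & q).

w0: successors {w2, w5}; ~p & q there: w2:F, w5:T. ✗
w1: successors {w3}; ~p & q there: w3:T. ✓
w2: successors {w1, w6}; ~p & q there: w1:T, w6:T. ✓
w3: successors {w3, w6}; ~p & q there: w3:T, w6:T. ✓
w4: successors {w0, w5}; ~p & q there: w0:T, w5:T. ✓
w5: successors {w4, w5}; ~p & q there: w4:T, w5:T. ✓
w6: successors {w0, w1, w4, w5}; ~p & q there: w0:T, w1:T, w4:T, w5:T. ✓

{w1, w2, w3, w4, w5, w6}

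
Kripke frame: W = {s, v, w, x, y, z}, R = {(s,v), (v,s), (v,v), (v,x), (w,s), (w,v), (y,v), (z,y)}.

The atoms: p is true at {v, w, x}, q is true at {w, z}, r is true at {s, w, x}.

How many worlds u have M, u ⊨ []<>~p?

3

s: successors {v}; <>~p there: v:T. ✓
v: successors {s, v, x}; <>~p there: s:F, v:T, x:F. ✗
w: successors {s, v}; <>~p there: s:F, v:T. ✗
x: no successors, so []<>~p holds vacuously. ✓
y: successors {v}; <>~p there: v:T. ✓
z: successors {y}; <>~p there: y:F. ✗
Satisfying worlds: {s, x, y}.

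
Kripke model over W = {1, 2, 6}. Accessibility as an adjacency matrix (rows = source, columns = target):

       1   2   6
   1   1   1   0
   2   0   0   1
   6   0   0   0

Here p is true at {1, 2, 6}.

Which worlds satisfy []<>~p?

1: successors {1, 2}; <>~p there: 1:F, 2:F. ✗
2: successors {6}; <>~p there: 6:F. ✗
6: no successors, so []<>~p holds vacuously. ✓

{6}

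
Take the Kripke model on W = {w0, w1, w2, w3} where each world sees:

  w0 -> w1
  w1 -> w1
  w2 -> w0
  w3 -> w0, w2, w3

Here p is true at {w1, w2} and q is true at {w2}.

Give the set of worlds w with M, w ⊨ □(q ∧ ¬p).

w0: successors {w1}; q ∧ ¬p there: w1:F. ✗
w1: successors {w1}; q ∧ ¬p there: w1:F. ✗
w2: successors {w0}; q ∧ ¬p there: w0:F. ✗
w3: successors {w0, w2, w3}; q ∧ ¬p there: w0:F, w2:F, w3:F. ✗

∅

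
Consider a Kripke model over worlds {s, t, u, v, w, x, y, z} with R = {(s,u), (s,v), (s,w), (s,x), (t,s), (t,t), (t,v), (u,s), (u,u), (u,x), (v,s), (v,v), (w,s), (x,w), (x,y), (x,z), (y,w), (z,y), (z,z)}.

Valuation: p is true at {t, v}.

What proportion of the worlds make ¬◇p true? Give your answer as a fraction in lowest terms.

5/8

s: ◇p is T. ✗
t: ◇p is T. ✗
u: ◇p is F. ✓
v: ◇p is T. ✗
w: ◇p is F. ✓
x: ◇p is F. ✓
y: ◇p is F. ✓
z: ◇p is F. ✓
That's 5 of 8 worlds, so 5/8.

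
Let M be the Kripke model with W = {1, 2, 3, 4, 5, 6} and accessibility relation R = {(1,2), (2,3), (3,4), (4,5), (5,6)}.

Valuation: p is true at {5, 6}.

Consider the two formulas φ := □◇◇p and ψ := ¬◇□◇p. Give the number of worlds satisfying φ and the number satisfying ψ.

3 and 3

For □◇◇p:
1: successors {2}; ◇◇p there: 2:F. ✗
2: successors {3}; ◇◇p there: 3:T. ✓
3: successors {4}; ◇◇p there: 4:T. ✓
4: successors {5}; ◇◇p there: 5:F. ✗
5: successors {6}; ◇◇p there: 6:F. ✗
6: no successors, so □◇◇p holds vacuously. ✓
— 3 worlds.
For ¬◇□◇p:
1: ◇□◇p is F. ✓
2: ◇□◇p is T. ✗
3: ◇□◇p is T. ✗
4: ◇□◇p is F. ✓
5: ◇□◇p is T. ✗
6: ◇□◇p is F. ✓
— 3 worlds.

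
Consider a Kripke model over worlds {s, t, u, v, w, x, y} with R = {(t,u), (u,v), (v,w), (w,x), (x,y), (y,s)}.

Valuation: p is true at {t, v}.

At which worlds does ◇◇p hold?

s: no successors, so ◇◇p fails. ✗
t: successors {u}; ◇p there: u:T. ✓
u: successors {v}; ◇p there: v:F. ✗
v: successors {w}; ◇p there: w:F. ✗
w: successors {x}; ◇p there: x:F. ✗
x: successors {y}; ◇p there: y:F. ✗
y: successors {s}; ◇p there: s:F. ✗

{t}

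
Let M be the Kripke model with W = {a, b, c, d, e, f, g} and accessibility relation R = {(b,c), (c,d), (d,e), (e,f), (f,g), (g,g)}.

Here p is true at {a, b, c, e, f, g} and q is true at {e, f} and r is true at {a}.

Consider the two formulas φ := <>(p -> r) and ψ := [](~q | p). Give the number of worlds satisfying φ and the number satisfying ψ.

For <>(p -> r):
a: no successors, so <>(p -> r) fails. ✗
b: successors {c}; p -> r there: c:F. ✗
c: successors {d}; p -> r there: d:T. ✓
d: successors {e}; p -> r there: e:F. ✗
e: successors {f}; p -> r there: f:F. ✗
f: successors {g}; p -> r there: g:F. ✗
g: successors {g}; p -> r there: g:F. ✗
— 1 world.
For [](~q | p):
a: no successors, so [](~q | p) holds vacuously. ✓
b: successors {c}; ~q | p there: c:T. ✓
c: successors {d}; ~q | p there: d:T. ✓
d: successors {e}; ~q | p there: e:T. ✓
e: successors {f}; ~q | p there: f:T. ✓
f: successors {g}; ~q | p there: g:T. ✓
g: successors {g}; ~q | p there: g:T. ✓
— 7 worlds.

1 and 7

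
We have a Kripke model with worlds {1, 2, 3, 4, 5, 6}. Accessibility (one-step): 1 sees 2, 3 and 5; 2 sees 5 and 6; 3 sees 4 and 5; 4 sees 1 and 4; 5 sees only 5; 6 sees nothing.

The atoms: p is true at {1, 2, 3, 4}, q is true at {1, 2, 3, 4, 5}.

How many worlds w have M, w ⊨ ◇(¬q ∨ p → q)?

5

1: successors {2, 3, 5}; ¬q ∨ p → q there: 2:T, 3:T, 5:T. ✓
2: successors {5, 6}; ¬q ∨ p → q there: 5:T, 6:F. ✓
3: successors {4, 5}; ¬q ∨ p → q there: 4:T, 5:T. ✓
4: successors {1, 4}; ¬q ∨ p → q there: 1:T, 4:T. ✓
5: successors {5}; ¬q ∨ p → q there: 5:T. ✓
6: no successors, so ◇(¬q ∨ p → q) fails. ✗
Satisfying worlds: {1, 2, 3, 4, 5}.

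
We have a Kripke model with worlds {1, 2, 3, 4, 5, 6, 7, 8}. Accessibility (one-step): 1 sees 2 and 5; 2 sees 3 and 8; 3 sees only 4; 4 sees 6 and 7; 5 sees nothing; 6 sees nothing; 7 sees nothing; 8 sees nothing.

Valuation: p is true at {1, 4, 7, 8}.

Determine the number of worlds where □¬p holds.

5

1: successors {2, 5}; ¬p there: 2:T, 5:T. ✓
2: successors {3, 8}; ¬p there: 3:T, 8:F. ✗
3: successors {4}; ¬p there: 4:F. ✗
4: successors {6, 7}; ¬p there: 6:T, 7:F. ✗
5: no successors, so □¬p holds vacuously. ✓
6: no successors, so □¬p holds vacuously. ✓
7: no successors, so □¬p holds vacuously. ✓
8: no successors, so □¬p holds vacuously. ✓
Satisfying worlds: {1, 5, 6, 7, 8}.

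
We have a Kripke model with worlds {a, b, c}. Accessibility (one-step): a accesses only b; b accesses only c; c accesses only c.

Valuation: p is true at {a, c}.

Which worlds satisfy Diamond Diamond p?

{a, b, c}

a: successors {b}; Diamond p there: b:T. ✓
b: successors {c}; Diamond p there: c:T. ✓
c: successors {c}; Diamond p there: c:T. ✓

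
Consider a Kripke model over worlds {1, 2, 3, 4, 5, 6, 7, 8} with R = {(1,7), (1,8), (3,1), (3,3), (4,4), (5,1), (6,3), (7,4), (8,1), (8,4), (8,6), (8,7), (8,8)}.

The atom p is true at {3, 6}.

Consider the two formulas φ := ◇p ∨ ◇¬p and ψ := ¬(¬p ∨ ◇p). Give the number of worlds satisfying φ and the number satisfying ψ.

For ◇p ∨ ◇¬p:
1: ◇p is F, ◇¬p is T. ✓
2: ◇p is F, ◇¬p is F. ✗
3: ◇p is T, ◇¬p is T. ✓
4: ◇p is F, ◇¬p is T. ✓
5: ◇p is F, ◇¬p is T. ✓
6: ◇p is T, ◇¬p is F. ✓
7: ◇p is F, ◇¬p is T. ✓
8: ◇p is T, ◇¬p is T. ✓
— 7 worlds.
For ¬(¬p ∨ ◇p):
1: ¬p ∨ ◇p is T. ✗
2: ¬p ∨ ◇p is T. ✗
3: ¬p ∨ ◇p is T. ✗
4: ¬p ∨ ◇p is T. ✗
5: ¬p ∨ ◇p is T. ✗
6: ¬p ∨ ◇p is T. ✗
7: ¬p ∨ ◇p is T. ✗
8: ¬p ∨ ◇p is T. ✗
— 0 worlds.

7 and 0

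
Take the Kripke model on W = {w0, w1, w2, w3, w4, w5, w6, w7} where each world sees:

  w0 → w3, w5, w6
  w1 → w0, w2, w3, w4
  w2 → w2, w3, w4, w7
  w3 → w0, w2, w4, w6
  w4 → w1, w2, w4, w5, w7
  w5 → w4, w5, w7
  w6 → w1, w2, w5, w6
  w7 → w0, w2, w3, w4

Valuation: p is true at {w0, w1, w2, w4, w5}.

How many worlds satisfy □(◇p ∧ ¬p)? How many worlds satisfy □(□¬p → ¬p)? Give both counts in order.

For □(◇p ∧ ¬p):
w0: successors {w3, w5, w6}; ◇p ∧ ¬p there: w3:T, w5:F, w6:T. ✗
w1: successors {w0, w2, w3, w4}; ◇p ∧ ¬p there: w0:F, w2:F, w3:T, w4:F. ✗
w2: successors {w2, w3, w4, w7}; ◇p ∧ ¬p there: w2:F, w3:T, w4:F, w7:T. ✗
w3: successors {w0, w2, w4, w6}; ◇p ∧ ¬p there: w0:F, w2:F, w4:F, w6:T. ✗
w4: successors {w1, w2, w4, w5, w7}; ◇p ∧ ¬p there: w1:F, w2:F, w4:F, w5:F, w7:T. ✗
w5: successors {w4, w5, w7}; ◇p ∧ ¬p there: w4:F, w5:F, w7:T. ✗
w6: successors {w1, w2, w5, w6}; ◇p ∧ ¬p there: w1:F, w2:F, w5:F, w6:T. ✗
w7: successors {w0, w2, w3, w4}; ◇p ∧ ¬p there: w0:F, w2:F, w3:T, w4:F. ✗
— 0 worlds.
For □(□¬p → ¬p):
w0: successors {w3, w5, w6}; □¬p → ¬p there: w3:T, w5:T, w6:T. ✓
w1: successors {w0, w2, w3, w4}; □¬p → ¬p there: w0:T, w2:T, w3:T, w4:T. ✓
w2: successors {w2, w3, w4, w7}; □¬p → ¬p there: w2:T, w3:T, w4:T, w7:T. ✓
w3: successors {w0, w2, w4, w6}; □¬p → ¬p there: w0:T, w2:T, w4:T, w6:T. ✓
w4: successors {w1, w2, w4, w5, w7}; □¬p → ¬p there: w1:T, w2:T, w4:T, w5:T, w7:T. ✓
w5: successors {w4, w5, w7}; □¬p → ¬p there: w4:T, w5:T, w7:T. ✓
w6: successors {w1, w2, w5, w6}; □¬p → ¬p there: w1:T, w2:T, w5:T, w6:T. ✓
w7: successors {w0, w2, w3, w4}; □¬p → ¬p there: w0:T, w2:T, w3:T, w4:T. ✓
— 8 worlds.

0 and 8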